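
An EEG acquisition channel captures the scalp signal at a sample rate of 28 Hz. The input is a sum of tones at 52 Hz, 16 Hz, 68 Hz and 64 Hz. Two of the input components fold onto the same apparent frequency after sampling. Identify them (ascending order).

fs/2 = 14 Hz.
52 Hz mod fs = 24 Hz.
24 Hz > fs/2 = 14 Hz, folds to fs − 24 Hz = 4 Hz.
16 Hz > fs/2 = 14 Hz, folds to fs − 16 Hz = 12 Hz.
68 Hz mod fs = 12 Hz.
12 Hz ≤ fs/2 = 14 Hz, appears at 12 Hz.
64 Hz mod fs = 8 Hz.
8 Hz ≤ fs/2 = 14 Hz, appears at 8 Hz.
16 Hz and 68 Hz both map to 12 Hz.

16 Hz, 68 Hz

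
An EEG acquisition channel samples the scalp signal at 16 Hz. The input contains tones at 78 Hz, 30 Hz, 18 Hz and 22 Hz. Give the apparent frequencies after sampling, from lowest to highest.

fs/2 = 8 Hz.
78 Hz mod fs = 14 Hz.
14 Hz > fs/2 = 8 Hz, folds to fs − 14 Hz = 2 Hz.
30 Hz mod fs = 14 Hz.
14 Hz > fs/2 = 8 Hz, folds to fs − 14 Hz = 2 Hz.
18 Hz mod fs = 2 Hz.
2 Hz ≤ fs/2 = 8 Hz, appears at 2 Hz.
22 Hz mod fs = 6 Hz.
6 Hz ≤ fs/2 = 8 Hz, appears at 6 Hz.
Distinct values: {2 Hz, 6 Hz}.

2 Hz, 6 Hz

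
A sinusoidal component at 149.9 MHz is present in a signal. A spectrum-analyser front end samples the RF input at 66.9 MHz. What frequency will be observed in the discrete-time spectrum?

149.9 MHz mod fs = 16.1 MHz.
16.1 MHz ≤ fs/2 = 33.45 MHz, appears at 16.1 MHz.

16.1 MHz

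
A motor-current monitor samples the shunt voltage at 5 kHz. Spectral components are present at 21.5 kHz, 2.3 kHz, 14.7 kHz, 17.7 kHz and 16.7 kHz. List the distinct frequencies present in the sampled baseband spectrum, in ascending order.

0.3 kHz, 1.5 kHz, 1.7 kHz, 2.3 kHz

fs/2 = 2.5 kHz.
21.5 kHz mod fs = 1.5 kHz.
1.5 kHz ≤ fs/2 = 2.5 kHz, appears at 1.5 kHz.
2.3 kHz ≤ fs/2 = 2.5 kHz, passes unchanged.
14.7 kHz mod fs = 4.7 kHz.
4.7 kHz > fs/2 = 2.5 kHz, folds to fs − 4.7 kHz = 0.3 kHz.
17.7 kHz mod fs = 2.7 kHz.
2.7 kHz > fs/2 = 2.5 kHz, folds to fs − 2.7 kHz = 2.3 kHz.
16.7 kHz mod fs = 1.7 kHz.
1.7 kHz ≤ fs/2 = 2.5 kHz, appears at 1.7 kHz.
Distinct values: {0.3 kHz, 1.5 kHz, 1.7 kHz, 2.3 kHz}.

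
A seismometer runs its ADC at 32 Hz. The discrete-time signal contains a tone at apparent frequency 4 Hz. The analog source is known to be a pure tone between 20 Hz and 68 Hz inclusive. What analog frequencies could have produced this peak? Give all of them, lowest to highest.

28 Hz, 36 Hz, 60 Hz, 68 Hz

Frequencies that alias to 4 Hz are k·fs ± 4 Hz for integer k ≥ 0.
k=0: 4 Hz.
k=1: 28 Hz, 36 Hz.
k=2: 60 Hz, 68 Hz.
k=3: 92 Hz, 100 Hz.
Within [20 Hz, 68 Hz]: 28 Hz, 36 Hz, 60 Hz, 68 Hz.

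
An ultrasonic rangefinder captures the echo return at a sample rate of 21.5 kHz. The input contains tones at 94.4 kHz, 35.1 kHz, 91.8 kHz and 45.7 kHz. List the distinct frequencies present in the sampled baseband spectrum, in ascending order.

fs/2 = 10.75 kHz.
94.4 kHz mod fs = 8.4 kHz.
8.4 kHz ≤ fs/2 = 10.75 kHz, appears at 8.4 kHz.
35.1 kHz mod fs = 13.6 kHz.
13.6 kHz > fs/2 = 10.75 kHz, folds to fs − 13.6 kHz = 7.9 kHz.
91.8 kHz mod fs = 5.8 kHz.
5.8 kHz ≤ fs/2 = 10.75 kHz, appears at 5.8 kHz.
45.7 kHz mod fs = 2.7 kHz.
2.7 kHz ≤ fs/2 = 10.75 kHz, appears at 2.7 kHz.
Distinct values: {2.7 kHz, 5.8 kHz, 7.9 kHz, 8.4 kHz}.

2.7 kHz, 5.8 kHz, 7.9 kHz, 8.4 kHz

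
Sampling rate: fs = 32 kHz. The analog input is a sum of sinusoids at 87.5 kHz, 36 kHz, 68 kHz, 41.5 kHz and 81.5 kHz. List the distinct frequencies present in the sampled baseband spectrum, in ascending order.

fs/2 = 16 kHz.
87.5 kHz mod fs = 23.5 kHz.
23.5 kHz > fs/2 = 16 kHz, folds to fs − 23.5 kHz = 8.5 kHz.
36 kHz mod fs = 4 kHz.
4 kHz ≤ fs/2 = 16 kHz, appears at 4 kHz.
68 kHz mod fs = 4 kHz.
4 kHz ≤ fs/2 = 16 kHz, appears at 4 kHz.
41.5 kHz mod fs = 9.5 kHz.
9.5 kHz ≤ fs/2 = 16 kHz, appears at 9.5 kHz.
81.5 kHz mod fs = 17.5 kHz.
17.5 kHz > fs/2 = 16 kHz, folds to fs − 17.5 kHz = 14.5 kHz.
Distinct values: {4 kHz, 8.5 kHz, 9.5 kHz, 14.5 kHz}.

4 kHz, 8.5 kHz, 9.5 kHz, 14.5 kHz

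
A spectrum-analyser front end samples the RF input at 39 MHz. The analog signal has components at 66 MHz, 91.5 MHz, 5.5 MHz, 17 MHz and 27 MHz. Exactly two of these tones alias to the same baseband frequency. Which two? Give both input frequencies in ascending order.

fs/2 = 19.5 MHz.
66 MHz mod fs = 27 MHz.
27 MHz > fs/2 = 19.5 MHz, folds to fs − 27 MHz = 12 MHz.
91.5 MHz mod fs = 13.5 MHz.
13.5 MHz ≤ fs/2 = 19.5 MHz, appears at 13.5 MHz.
5.5 MHz ≤ fs/2 = 19.5 MHz, passes unchanged.
17 MHz ≤ fs/2 = 19.5 MHz, passes unchanged.
27 MHz > fs/2 = 19.5 MHz, folds to fs − 27 MHz = 12 MHz.
27 MHz and 66 MHz both map to 12 MHz.

27 MHz, 66 MHz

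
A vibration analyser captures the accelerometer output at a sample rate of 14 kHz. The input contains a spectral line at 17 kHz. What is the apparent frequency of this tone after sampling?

3 kHz

17 kHz mod fs = 3 kHz.
3 kHz ≤ fs/2 = 7 kHz, appears at 3 kHz.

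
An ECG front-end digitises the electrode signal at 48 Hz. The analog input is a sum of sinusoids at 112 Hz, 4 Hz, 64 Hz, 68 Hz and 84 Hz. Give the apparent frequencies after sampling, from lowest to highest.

4 Hz, 12 Hz, 16 Hz, 20 Hz

fs/2 = 24 Hz.
112 Hz mod fs = 16 Hz.
16 Hz ≤ fs/2 = 24 Hz, appears at 16 Hz.
4 Hz ≤ fs/2 = 24 Hz, passes unchanged.
64 Hz mod fs = 16 Hz.
16 Hz ≤ fs/2 = 24 Hz, appears at 16 Hz.
68 Hz mod fs = 20 Hz.
20 Hz ≤ fs/2 = 24 Hz, appears at 20 Hz.
84 Hz mod fs = 36 Hz.
36 Hz > fs/2 = 24 Hz, folds to fs − 36 Hz = 12 Hz.
Distinct values: {4 Hz, 12 Hz, 16 Hz, 20 Hz}.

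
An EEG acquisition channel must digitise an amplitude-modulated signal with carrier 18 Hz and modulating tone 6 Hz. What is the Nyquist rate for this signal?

AM sidebands sit at fc ± fm = 12 Hz and 24 Hz.
Highest-frequency component: 24 Hz.
Nyquist rate = 2 × 24 Hz = 48 Hz.

48 Hz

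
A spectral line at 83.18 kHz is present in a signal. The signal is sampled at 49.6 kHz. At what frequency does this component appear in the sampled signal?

16.02 kHz

83.18 kHz mod fs = 33.58 kHz.
33.58 kHz > fs/2 = 24.8 kHz, folds to fs − 33.58 kHz = 16.02 kHz.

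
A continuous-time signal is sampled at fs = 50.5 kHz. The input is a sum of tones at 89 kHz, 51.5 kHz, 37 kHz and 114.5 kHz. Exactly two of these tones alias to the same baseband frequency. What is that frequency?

13.5 kHz

fs/2 = 25.25 kHz.
89 kHz mod fs = 38.5 kHz.
38.5 kHz > fs/2 = 25.25 kHz, folds to fs − 38.5 kHz = 12 kHz.
51.5 kHz mod fs = 1 kHz.
1 kHz ≤ fs/2 = 25.25 kHz, appears at 1 kHz.
37 kHz > fs/2 = 25.25 kHz, folds to fs − 37 kHz = 13.5 kHz.
114.5 kHz mod fs = 13.5 kHz.
13.5 kHz ≤ fs/2 = 25.25 kHz, appears at 13.5 kHz.
37 kHz and 114.5 kHz both map to 13.5 kHz.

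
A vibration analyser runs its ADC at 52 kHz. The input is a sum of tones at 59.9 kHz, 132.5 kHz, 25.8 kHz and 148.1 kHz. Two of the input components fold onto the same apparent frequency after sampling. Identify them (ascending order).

59.9 kHz, 148.1 kHz

fs/2 = 26 kHz.
59.9 kHz mod fs = 7.9 kHz.
7.9 kHz ≤ fs/2 = 26 kHz, appears at 7.9 kHz.
132.5 kHz mod fs = 28.5 kHz.
28.5 kHz > fs/2 = 26 kHz, folds to fs − 28.5 kHz = 23.5 kHz.
25.8 kHz ≤ fs/2 = 26 kHz, passes unchanged.
148.1 kHz mod fs = 44.1 kHz.
44.1 kHz > fs/2 = 26 kHz, folds to fs − 44.1 kHz = 7.9 kHz.
59.9 kHz and 148.1 kHz both map to 7.9 kHz.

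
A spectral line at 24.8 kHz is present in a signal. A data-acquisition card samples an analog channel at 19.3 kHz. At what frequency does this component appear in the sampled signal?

24.8 kHz mod fs = 5.5 kHz.
5.5 kHz ≤ fs/2 = 9.65 kHz, appears at 5.5 kHz.

5.5 kHz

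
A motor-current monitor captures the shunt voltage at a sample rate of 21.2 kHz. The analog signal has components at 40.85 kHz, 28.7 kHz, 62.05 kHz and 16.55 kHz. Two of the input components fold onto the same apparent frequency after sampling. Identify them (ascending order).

40.85 kHz, 62.05 kHz

fs/2 = 10.6 kHz.
40.85 kHz mod fs = 19.65 kHz.
19.65 kHz > fs/2 = 10.6 kHz, folds to fs − 19.65 kHz = 1.55 kHz.
28.7 kHz mod fs = 7.5 kHz.
7.5 kHz ≤ fs/2 = 10.6 kHz, appears at 7.5 kHz.
62.05 kHz mod fs = 19.65 kHz.
19.65 kHz > fs/2 = 10.6 kHz, folds to fs − 19.65 kHz = 1.55 kHz.
16.55 kHz > fs/2 = 10.6 kHz, folds to fs − 16.55 kHz = 4.65 kHz.
40.85 kHz and 62.05 kHz both map to 1.55 kHz.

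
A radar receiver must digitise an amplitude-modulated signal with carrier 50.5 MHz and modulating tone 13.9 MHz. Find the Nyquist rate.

128.8 MHz

AM sidebands sit at fc ± fm = 36.6 MHz and 64.4 MHz.
Highest-frequency component: 64.4 MHz.
Nyquist rate = 2 × 64.4 MHz = 128.8 MHz.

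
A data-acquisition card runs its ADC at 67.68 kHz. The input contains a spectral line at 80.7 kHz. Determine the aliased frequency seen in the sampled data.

13.02 kHz

80.7 kHz mod fs = 13.02 kHz.
13.02 kHz ≤ fs/2 = 33.84 kHz, appears at 13.02 kHz.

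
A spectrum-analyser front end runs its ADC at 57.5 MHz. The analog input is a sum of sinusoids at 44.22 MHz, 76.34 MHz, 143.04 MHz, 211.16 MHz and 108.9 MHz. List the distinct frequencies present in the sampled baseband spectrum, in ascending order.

6.1 MHz, 13.28 MHz, 18.84 MHz, 28.04 MHz

fs/2 = 28.75 MHz.
44.22 MHz > fs/2 = 28.75 MHz, folds to fs − 44.22 MHz = 13.28 MHz.
76.34 MHz mod fs = 18.84 MHz.
18.84 MHz ≤ fs/2 = 28.75 MHz, appears at 18.84 MHz.
143.04 MHz mod fs = 28.04 MHz.
28.04 MHz ≤ fs/2 = 28.75 MHz, appears at 28.04 MHz.
211.16 MHz mod fs = 38.66 MHz.
38.66 MHz > fs/2 = 28.75 MHz, folds to fs − 38.66 MHz = 18.84 MHz.
108.9 MHz mod fs = 51.4 MHz.
51.4 MHz > fs/2 = 28.75 MHz, folds to fs − 51.4 MHz = 6.1 MHz.
Distinct values: {6.1 MHz, 13.28 MHz, 18.84 MHz, 28.04 MHz}.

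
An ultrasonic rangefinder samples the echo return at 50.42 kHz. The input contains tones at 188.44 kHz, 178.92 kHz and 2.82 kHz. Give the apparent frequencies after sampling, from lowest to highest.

2.82 kHz, 13.24 kHz, 22.76 kHz

fs/2 = 25.21 kHz.
188.44 kHz mod fs = 37.18 kHz.
37.18 kHz > fs/2 = 25.21 kHz, folds to fs − 37.18 kHz = 13.24 kHz.
178.92 kHz mod fs = 27.66 kHz.
27.66 kHz > fs/2 = 25.21 kHz, folds to fs − 27.66 kHz = 22.76 kHz.
2.82 kHz ≤ fs/2 = 25.21 kHz, passes unchanged.
Distinct values: {2.82 kHz, 13.24 kHz, 22.76 kHz}.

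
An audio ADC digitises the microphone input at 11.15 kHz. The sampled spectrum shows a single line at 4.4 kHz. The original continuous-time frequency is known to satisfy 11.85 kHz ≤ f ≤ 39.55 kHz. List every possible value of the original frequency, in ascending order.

Frequencies that alias to 4.4 kHz are k·fs ± 4.4 kHz for integer k ≥ 0.
k=0: 4.4 kHz.
k=1: 6.75 kHz, 15.55 kHz.
k=2: 17.9 kHz, 26.7 kHz.
k=3: 29.05 kHz, 37.85 kHz.
k=4: 40.2 kHz, 49 kHz.
Within [11.85 kHz, 39.55 kHz]: 15.55 kHz, 17.9 kHz, 26.7 kHz, 29.05 kHz, 37.85 kHz.

15.55 kHz, 17.9 kHz, 26.7 kHz, 29.05 kHz, 37.85 kHz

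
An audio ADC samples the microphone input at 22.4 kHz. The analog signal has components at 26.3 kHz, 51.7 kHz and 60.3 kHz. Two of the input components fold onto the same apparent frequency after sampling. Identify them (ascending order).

51.7 kHz, 60.3 kHz

fs/2 = 11.2 kHz.
26.3 kHz mod fs = 3.9 kHz.
3.9 kHz ≤ fs/2 = 11.2 kHz, appears at 3.9 kHz.
51.7 kHz mod fs = 6.9 kHz.
6.9 kHz ≤ fs/2 = 11.2 kHz, appears at 6.9 kHz.
60.3 kHz mod fs = 15.5 kHz.
15.5 kHz > fs/2 = 11.2 kHz, folds to fs − 15.5 kHz = 6.9 kHz.
51.7 kHz and 60.3 kHz both map to 6.9 kHz.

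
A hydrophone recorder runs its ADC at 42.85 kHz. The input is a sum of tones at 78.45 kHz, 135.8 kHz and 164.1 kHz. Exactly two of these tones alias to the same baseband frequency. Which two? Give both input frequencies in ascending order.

fs/2 = 21.425 kHz.
78.45 kHz mod fs = 35.6 kHz.
35.6 kHz > fs/2 = 21.425 kHz, folds to fs − 35.6 kHz = 7.25 kHz.
135.8 kHz mod fs = 7.25 kHz.
7.25 kHz ≤ fs/2 = 21.425 kHz, appears at 7.25 kHz.
164.1 kHz mod fs = 35.55 kHz.
35.55 kHz > fs/2 = 21.425 kHz, folds to fs − 35.55 kHz = 7.3 kHz.
78.45 kHz and 135.8 kHz both map to 7.25 kHz.

78.45 kHz, 135.8 kHz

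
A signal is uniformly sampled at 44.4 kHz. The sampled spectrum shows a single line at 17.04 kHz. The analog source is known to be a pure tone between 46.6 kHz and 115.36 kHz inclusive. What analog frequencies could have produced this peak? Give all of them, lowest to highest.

Frequencies that alias to 17.04 kHz are k·fs ± 17.04 kHz for integer k ≥ 0.
k=0: 17.04 kHz.
k=1: 27.36 kHz, 61.44 kHz.
k=2: 71.76 kHz, 105.84 kHz.
k=3: 116.16 kHz, 150.24 kHz.
Within [46.6 kHz, 115.36 kHz]: 61.44 kHz, 71.76 kHz, 105.84 kHz.

61.44 kHz, 71.76 kHz, 105.84 kHz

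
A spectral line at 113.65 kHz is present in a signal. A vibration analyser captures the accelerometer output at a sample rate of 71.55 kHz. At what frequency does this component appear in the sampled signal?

29.45 kHz

113.65 kHz mod fs = 42.1 kHz.
42.1 kHz > fs/2 = 35.775 kHz, folds to fs − 42.1 kHz = 29.45 kHz.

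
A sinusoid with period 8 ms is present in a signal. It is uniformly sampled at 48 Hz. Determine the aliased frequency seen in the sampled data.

19 Hz

T = 8 ms → f = 1/T = 125 Hz.
125 Hz mod fs = 29 Hz.
29 Hz > fs/2 = 24 Hz, folds to fs − 29 Hz = 19 Hz.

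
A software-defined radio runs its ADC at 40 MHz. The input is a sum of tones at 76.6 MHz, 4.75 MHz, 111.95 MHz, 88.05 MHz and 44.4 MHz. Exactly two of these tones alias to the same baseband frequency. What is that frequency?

fs/2 = 20 MHz.
76.6 MHz mod fs = 36.6 MHz.
36.6 MHz > fs/2 = 20 MHz, folds to fs − 36.6 MHz = 3.4 MHz.
4.75 MHz ≤ fs/2 = 20 MHz, passes unchanged.
111.95 MHz mod fs = 31.95 MHz.
31.95 MHz > fs/2 = 20 MHz, folds to fs − 31.95 MHz = 8.05 MHz.
88.05 MHz mod fs = 8.05 MHz.
8.05 MHz ≤ fs/2 = 20 MHz, appears at 8.05 MHz.
44.4 MHz mod fs = 4.4 MHz.
4.4 MHz ≤ fs/2 = 20 MHz, appears at 4.4 MHz.
88.05 MHz and 111.95 MHz both map to 8.05 MHz.

8.05 MHz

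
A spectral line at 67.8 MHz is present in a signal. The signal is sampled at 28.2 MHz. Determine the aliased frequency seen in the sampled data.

67.8 MHz mod fs = 11.4 MHz.
11.4 MHz ≤ fs/2 = 14.1 MHz, appears at 11.4 MHz.

11.4 MHz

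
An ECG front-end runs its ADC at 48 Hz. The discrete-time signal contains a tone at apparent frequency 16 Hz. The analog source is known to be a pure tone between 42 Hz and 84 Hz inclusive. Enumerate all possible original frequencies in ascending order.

Frequencies that alias to 16 Hz are k·fs ± 16 Hz for integer k ≥ 0.
k=0: 16 Hz.
k=1: 32 Hz, 64 Hz.
k=2: 80 Hz, 112 Hz.
k=3: 128 Hz, 160 Hz.
Within [42 Hz, 84 Hz]: 64 Hz, 80 Hz.

64 Hz, 80 Hz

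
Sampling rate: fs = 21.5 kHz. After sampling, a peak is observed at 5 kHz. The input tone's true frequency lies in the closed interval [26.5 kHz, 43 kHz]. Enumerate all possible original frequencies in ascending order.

26.5 kHz, 38 kHz

Frequencies that alias to 5 kHz are k·fs ± 5 kHz for integer k ≥ 0.
k=0: 5 kHz.
k=1: 16.5 kHz, 26.5 kHz.
k=2: 38 kHz, 48 kHz.
k=3: 59.5 kHz, 69.5 kHz.
Within [26.5 kHz, 43 kHz]: 26.5 kHz, 38 kHz.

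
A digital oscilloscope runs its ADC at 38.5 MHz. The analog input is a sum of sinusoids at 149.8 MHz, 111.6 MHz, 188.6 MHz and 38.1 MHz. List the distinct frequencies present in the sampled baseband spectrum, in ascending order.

fs/2 = 19.25 MHz.
149.8 MHz mod fs = 34.3 MHz.
34.3 MHz > fs/2 = 19.25 MHz, folds to fs − 34.3 MHz = 4.2 MHz.
111.6 MHz mod fs = 34.6 MHz.
34.6 MHz > fs/2 = 19.25 MHz, folds to fs − 34.6 MHz = 3.9 MHz.
188.6 MHz mod fs = 34.6 MHz.
34.6 MHz > fs/2 = 19.25 MHz, folds to fs − 34.6 MHz = 3.9 MHz.
38.1 MHz > fs/2 = 19.25 MHz, folds to fs − 38.1 MHz = 0.4 MHz.
Distinct values: {0.4 MHz, 3.9 MHz, 4.2 MHz}.

0.4 MHz, 3.9 MHz, 4.2 MHz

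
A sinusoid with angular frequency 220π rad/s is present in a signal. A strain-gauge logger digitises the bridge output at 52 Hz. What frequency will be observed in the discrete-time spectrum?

ω = 220π rad/s → f = ω/(2π) = 110 Hz.
110 Hz mod fs = 6 Hz.
6 Hz ≤ fs/2 = 26 Hz, appears at 6 Hz.

6 Hz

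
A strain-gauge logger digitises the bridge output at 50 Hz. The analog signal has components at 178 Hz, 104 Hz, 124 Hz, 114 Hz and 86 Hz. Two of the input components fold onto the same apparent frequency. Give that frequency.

fs/2 = 25 Hz.
178 Hz mod fs = 28 Hz.
28 Hz > fs/2 = 25 Hz, folds to fs − 28 Hz = 22 Hz.
104 Hz mod fs = 4 Hz.
4 Hz ≤ fs/2 = 25 Hz, appears at 4 Hz.
124 Hz mod fs = 24 Hz.
24 Hz ≤ fs/2 = 25 Hz, appears at 24 Hz.
114 Hz mod fs = 14 Hz.
14 Hz ≤ fs/2 = 25 Hz, appears at 14 Hz.
86 Hz mod fs = 36 Hz.
36 Hz > fs/2 = 25 Hz, folds to fs − 36 Hz = 14 Hz.
86 Hz and 114 Hz both map to 14 Hz.

14 Hz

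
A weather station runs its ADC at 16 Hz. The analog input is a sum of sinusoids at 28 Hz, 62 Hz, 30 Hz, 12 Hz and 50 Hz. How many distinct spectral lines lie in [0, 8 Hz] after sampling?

fs/2 = 8 Hz.
28 Hz mod fs = 12 Hz.
12 Hz > fs/2 = 8 Hz, folds to fs − 12 Hz = 4 Hz.
62 Hz mod fs = 14 Hz.
14 Hz > fs/2 = 8 Hz, folds to fs − 14 Hz = 2 Hz.
30 Hz mod fs = 14 Hz.
14 Hz > fs/2 = 8 Hz, folds to fs − 14 Hz = 2 Hz.
12 Hz > fs/2 = 8 Hz, folds to fs − 12 Hz = 4 Hz.
50 Hz mod fs = 2 Hz.
2 Hz ≤ fs/2 = 8 Hz, appears at 2 Hz.
Distinct values: {2 Hz, 4 Hz} → 2.

2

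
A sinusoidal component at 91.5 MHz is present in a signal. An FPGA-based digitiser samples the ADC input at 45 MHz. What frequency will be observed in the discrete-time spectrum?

91.5 MHz mod fs = 1.5 MHz.
1.5 MHz ≤ fs/2 = 22.5 MHz, appears at 1.5 MHz.

1.5 MHz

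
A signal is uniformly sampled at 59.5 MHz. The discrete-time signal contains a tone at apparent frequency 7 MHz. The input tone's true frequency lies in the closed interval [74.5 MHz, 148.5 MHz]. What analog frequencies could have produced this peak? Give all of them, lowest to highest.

Frequencies that alias to 7 MHz are k·fs ± 7 MHz for integer k ≥ 0.
k=0: 7 MHz.
k=1: 52.5 MHz, 66.5 MHz.
k=2: 112 MHz, 126 MHz.
k=3: 171.5 MHz, 185.5 MHz.
Within [74.5 MHz, 148.5 MHz]: 112 MHz, 126 MHz.

112 MHz, 126 MHz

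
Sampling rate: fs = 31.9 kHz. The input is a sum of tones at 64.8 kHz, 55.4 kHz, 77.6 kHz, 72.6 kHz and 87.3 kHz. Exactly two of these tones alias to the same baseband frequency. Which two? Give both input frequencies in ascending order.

55.4 kHz, 87.3 kHz

fs/2 = 15.95 kHz.
64.8 kHz mod fs = 1 kHz.
1 kHz ≤ fs/2 = 15.95 kHz, appears at 1 kHz.
55.4 kHz mod fs = 23.5 kHz.
23.5 kHz > fs/2 = 15.95 kHz, folds to fs − 23.5 kHz = 8.4 kHz.
77.6 kHz mod fs = 13.8 kHz.
13.8 kHz ≤ fs/2 = 15.95 kHz, appears at 13.8 kHz.
72.6 kHz mod fs = 8.8 kHz.
8.8 kHz ≤ fs/2 = 15.95 kHz, appears at 8.8 kHz.
87.3 kHz mod fs = 23.5 kHz.
23.5 kHz > fs/2 = 15.95 kHz, folds to fs − 23.5 kHz = 8.4 kHz.
55.4 kHz and 87.3 kHz both map to 8.4 kHz.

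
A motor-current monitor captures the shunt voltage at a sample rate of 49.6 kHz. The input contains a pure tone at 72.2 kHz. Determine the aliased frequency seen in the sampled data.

72.2 kHz mod fs = 22.6 kHz.
22.6 kHz ≤ fs/2 = 24.8 kHz, appears at 22.6 kHz.

22.6 kHz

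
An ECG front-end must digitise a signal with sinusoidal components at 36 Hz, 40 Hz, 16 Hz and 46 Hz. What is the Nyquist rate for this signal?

92 Hz

Highest-frequency component: 46 Hz.
Nyquist rate = 2 × 46 Hz = 92 Hz.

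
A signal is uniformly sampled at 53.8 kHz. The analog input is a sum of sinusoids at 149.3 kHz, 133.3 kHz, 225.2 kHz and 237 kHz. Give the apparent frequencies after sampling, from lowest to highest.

10 kHz, 12.1 kHz, 21.8 kHz, 25.7 kHz

fs/2 = 26.9 kHz.
149.3 kHz mod fs = 41.7 kHz.
41.7 kHz > fs/2 = 26.9 kHz, folds to fs − 41.7 kHz = 12.1 kHz.
133.3 kHz mod fs = 25.7 kHz.
25.7 kHz ≤ fs/2 = 26.9 kHz, appears at 25.7 kHz.
225.2 kHz mod fs = 10 kHz.
10 kHz ≤ fs/2 = 26.9 kHz, appears at 10 kHz.
237 kHz mod fs = 21.8 kHz.
21.8 kHz ≤ fs/2 = 26.9 kHz, appears at 21.8 kHz.
Distinct values: {10 kHz, 12.1 kHz, 21.8 kHz, 25.7 kHz}.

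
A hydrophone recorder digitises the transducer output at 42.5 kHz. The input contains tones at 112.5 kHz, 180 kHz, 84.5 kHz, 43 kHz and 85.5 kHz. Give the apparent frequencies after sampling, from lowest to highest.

0.5 kHz, 10 kHz, 15 kHz

fs/2 = 21.25 kHz.
112.5 kHz mod fs = 27.5 kHz.
27.5 kHz > fs/2 = 21.25 kHz, folds to fs − 27.5 kHz = 15 kHz.
180 kHz mod fs = 10 kHz.
10 kHz ≤ fs/2 = 21.25 kHz, appears at 10 kHz.
84.5 kHz mod fs = 42 kHz.
42 kHz > fs/2 = 21.25 kHz, folds to fs − 42 kHz = 0.5 kHz.
43 kHz mod fs = 0.5 kHz.
0.5 kHz ≤ fs/2 = 21.25 kHz, appears at 0.5 kHz.
85.5 kHz mod fs = 0.5 kHz.
0.5 kHz ≤ fs/2 = 21.25 kHz, appears at 0.5 kHz.
Distinct values: {0.5 kHz, 10 kHz, 15 kHz}.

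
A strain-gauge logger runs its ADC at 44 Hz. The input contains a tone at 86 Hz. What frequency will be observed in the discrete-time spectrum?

2 Hz

86 Hz mod fs = 42 Hz.
42 Hz > fs/2 = 22 Hz, folds to fs − 42 Hz = 2 Hz.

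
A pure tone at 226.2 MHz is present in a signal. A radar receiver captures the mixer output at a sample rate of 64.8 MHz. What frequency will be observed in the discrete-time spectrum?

226.2 MHz mod fs = 31.8 MHz.
31.8 MHz ≤ fs/2 = 32.4 MHz, appears at 31.8 MHz.

31.8 MHz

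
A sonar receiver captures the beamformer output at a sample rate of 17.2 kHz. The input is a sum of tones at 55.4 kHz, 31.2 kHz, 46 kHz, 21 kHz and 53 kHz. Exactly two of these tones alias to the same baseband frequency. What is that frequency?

fs/2 = 8.6 kHz.
55.4 kHz mod fs = 3.8 kHz.
3.8 kHz ≤ fs/2 = 8.6 kHz, appears at 3.8 kHz.
31.2 kHz mod fs = 14 kHz.
14 kHz > fs/2 = 8.6 kHz, folds to fs − 14 kHz = 3.2 kHz.
46 kHz mod fs = 11.6 kHz.
11.6 kHz > fs/2 = 8.6 kHz, folds to fs − 11.6 kHz = 5.6 kHz.
21 kHz mod fs = 3.8 kHz.
3.8 kHz ≤ fs/2 = 8.6 kHz, appears at 3.8 kHz.
53 kHz mod fs = 1.4 kHz.
1.4 kHz ≤ fs/2 = 8.6 kHz, appears at 1.4 kHz.
21 kHz and 55.4 kHz both map to 3.8 kHz.

3.8 kHz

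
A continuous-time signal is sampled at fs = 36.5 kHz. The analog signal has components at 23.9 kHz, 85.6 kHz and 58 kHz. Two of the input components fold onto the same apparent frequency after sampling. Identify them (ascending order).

fs/2 = 18.25 kHz.
23.9 kHz > fs/2 = 18.25 kHz, folds to fs − 23.9 kHz = 12.6 kHz.
85.6 kHz mod fs = 12.6 kHz.
12.6 kHz ≤ fs/2 = 18.25 kHz, appears at 12.6 kHz.
58 kHz mod fs = 21.5 kHz.
21.5 kHz > fs/2 = 18.25 kHz, folds to fs − 21.5 kHz = 15 kHz.
23.9 kHz and 85.6 kHz both map to 12.6 kHz.

23.9 kHz, 85.6 kHz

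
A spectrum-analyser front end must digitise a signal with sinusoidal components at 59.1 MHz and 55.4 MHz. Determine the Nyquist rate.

Highest-frequency component: 59.1 MHz.
Nyquist rate = 2 × 59.1 MHz = 118.2 MHz.

118.2 MHz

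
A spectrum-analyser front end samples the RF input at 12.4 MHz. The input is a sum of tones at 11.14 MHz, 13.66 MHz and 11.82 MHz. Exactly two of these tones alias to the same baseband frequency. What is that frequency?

fs/2 = 6.2 MHz.
11.14 MHz > fs/2 = 6.2 MHz, folds to fs − 11.14 MHz = 1.26 MHz.
13.66 MHz mod fs = 1.26 MHz.
1.26 MHz ≤ fs/2 = 6.2 MHz, appears at 1.26 MHz.
11.82 MHz > fs/2 = 6.2 MHz, folds to fs − 11.82 MHz = 0.58 MHz.
11.14 MHz and 13.66 MHz both map to 1.26 MHz.

1.26 MHz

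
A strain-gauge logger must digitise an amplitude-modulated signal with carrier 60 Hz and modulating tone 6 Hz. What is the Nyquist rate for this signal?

132 Hz

AM sidebands sit at fc ± fm = 54 Hz and 66 Hz.
Highest-frequency component: 66 Hz.
Nyquist rate = 2 × 66 Hz = 132 Hz.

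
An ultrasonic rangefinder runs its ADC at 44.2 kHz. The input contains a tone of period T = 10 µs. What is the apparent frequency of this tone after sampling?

11.6 kHz

T = 10 µs → f = 1/T = 100 kHz.
100 kHz mod fs = 11.6 kHz.
11.6 kHz ≤ fs/2 = 22.1 kHz, appears at 11.6 kHz.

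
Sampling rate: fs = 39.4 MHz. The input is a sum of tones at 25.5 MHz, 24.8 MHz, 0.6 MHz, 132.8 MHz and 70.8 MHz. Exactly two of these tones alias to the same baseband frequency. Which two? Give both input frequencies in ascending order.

24.8 MHz, 132.8 MHz

fs/2 = 19.7 MHz.
25.5 MHz > fs/2 = 19.7 MHz, folds to fs − 25.5 MHz = 13.9 MHz.
24.8 MHz > fs/2 = 19.7 MHz, folds to fs − 24.8 MHz = 14.6 MHz.
0.6 MHz ≤ fs/2 = 19.7 MHz, passes unchanged.
132.8 MHz mod fs = 14.6 MHz.
14.6 MHz ≤ fs/2 = 19.7 MHz, appears at 14.6 MHz.
70.8 MHz mod fs = 31.4 MHz.
31.4 MHz > fs/2 = 19.7 MHz, folds to fs − 31.4 MHz = 8 MHz.
24.8 MHz and 132.8 MHz both map to 14.6 MHz.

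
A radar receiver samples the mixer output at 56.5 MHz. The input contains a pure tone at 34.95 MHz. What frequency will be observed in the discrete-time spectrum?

34.95 MHz > fs/2 = 28.25 MHz, folds to fs − 34.95 MHz = 21.55 MHz.

21.55 MHz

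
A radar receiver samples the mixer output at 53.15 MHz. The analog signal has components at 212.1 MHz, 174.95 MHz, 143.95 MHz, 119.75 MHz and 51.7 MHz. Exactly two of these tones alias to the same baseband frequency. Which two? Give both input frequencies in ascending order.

fs/2 = 26.575 MHz.
212.1 MHz mod fs = 52.65 MHz.
52.65 MHz > fs/2 = 26.575 MHz, folds to fs − 52.65 MHz = 0.5 MHz.
174.95 MHz mod fs = 15.5 MHz.
15.5 MHz ≤ fs/2 = 26.575 MHz, appears at 15.5 MHz.
143.95 MHz mod fs = 37.65 MHz.
37.65 MHz > fs/2 = 26.575 MHz, folds to fs − 37.65 MHz = 15.5 MHz.
119.75 MHz mod fs = 13.45 MHz.
13.45 MHz ≤ fs/2 = 26.575 MHz, appears at 13.45 MHz.
51.7 MHz > fs/2 = 26.575 MHz, folds to fs − 51.7 MHz = 1.45 MHz.
143.95 MHz and 174.95 MHz both map to 15.5 MHz.

143.95 MHz, 174.95 MHz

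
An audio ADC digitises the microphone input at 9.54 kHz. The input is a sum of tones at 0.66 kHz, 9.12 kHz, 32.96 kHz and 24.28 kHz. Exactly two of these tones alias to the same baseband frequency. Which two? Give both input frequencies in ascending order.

24.28 kHz, 32.96 kHz

fs/2 = 4.77 kHz.
0.66 kHz ≤ fs/2 = 4.77 kHz, passes unchanged.
9.12 kHz > fs/2 = 4.77 kHz, folds to fs − 9.12 kHz = 0.42 kHz.
32.96 kHz mod fs = 4.34 kHz.
4.34 kHz ≤ fs/2 = 4.77 kHz, appears at 4.34 kHz.
24.28 kHz mod fs = 5.2 kHz.
5.2 kHz > fs/2 = 4.77 kHz, folds to fs − 5.2 kHz = 4.34 kHz.
24.28 kHz and 32.96 kHz both map to 4.34 kHz.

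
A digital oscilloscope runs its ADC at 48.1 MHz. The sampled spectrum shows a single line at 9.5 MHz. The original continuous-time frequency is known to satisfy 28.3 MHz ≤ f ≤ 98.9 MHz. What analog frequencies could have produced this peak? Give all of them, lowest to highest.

Frequencies that alias to 9.5 MHz are k·fs ± 9.5 MHz for integer k ≥ 0.
k=0: 9.5 MHz.
k=1: 38.6 MHz, 57.6 MHz.
k=2: 86.7 MHz, 105.7 MHz.
k=3: 134.8 MHz, 153.8 MHz.
Within [28.3 MHz, 98.9 MHz]: 38.6 MHz, 57.6 MHz, 86.7 MHz.

38.6 MHz, 57.6 MHz, 86.7 MHz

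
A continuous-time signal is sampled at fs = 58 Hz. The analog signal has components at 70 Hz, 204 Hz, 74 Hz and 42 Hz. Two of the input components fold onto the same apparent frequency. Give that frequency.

16 Hz

fs/2 = 29 Hz.
70 Hz mod fs = 12 Hz.
12 Hz ≤ fs/2 = 29 Hz, appears at 12 Hz.
204 Hz mod fs = 30 Hz.
30 Hz > fs/2 = 29 Hz, folds to fs − 30 Hz = 28 Hz.
74 Hz mod fs = 16 Hz.
16 Hz ≤ fs/2 = 29 Hz, appears at 16 Hz.
42 Hz > fs/2 = 29 Hz, folds to fs − 42 Hz = 16 Hz.
42 Hz and 74 Hz both map to 16 Hz.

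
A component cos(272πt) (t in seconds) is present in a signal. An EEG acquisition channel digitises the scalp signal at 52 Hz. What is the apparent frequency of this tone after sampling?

20 Hz

ω = 272π rad/s → f = ω/(2π) = 136 Hz.
136 Hz mod fs = 32 Hz.
32 Hz > fs/2 = 26 Hz, folds to fs − 32 Hz = 20 Hz.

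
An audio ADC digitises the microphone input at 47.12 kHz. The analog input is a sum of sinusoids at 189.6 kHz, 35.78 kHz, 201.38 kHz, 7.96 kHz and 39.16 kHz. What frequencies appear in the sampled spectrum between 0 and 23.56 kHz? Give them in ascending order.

1.12 kHz, 7.96 kHz, 11.34 kHz, 12.9 kHz

fs/2 = 23.56 kHz.
189.6 kHz mod fs = 1.12 kHz.
1.12 kHz ≤ fs/2 = 23.56 kHz, appears at 1.12 kHz.
35.78 kHz > fs/2 = 23.56 kHz, folds to fs − 35.78 kHz = 11.34 kHz.
201.38 kHz mod fs = 12.9 kHz.
12.9 kHz ≤ fs/2 = 23.56 kHz, appears at 12.9 kHz.
7.96 kHz ≤ fs/2 = 23.56 kHz, passes unchanged.
39.16 kHz > fs/2 = 23.56 kHz, folds to fs − 39.16 kHz = 7.96 kHz.
Distinct values: {1.12 kHz, 7.96 kHz, 11.34 kHz, 12.9 kHz}.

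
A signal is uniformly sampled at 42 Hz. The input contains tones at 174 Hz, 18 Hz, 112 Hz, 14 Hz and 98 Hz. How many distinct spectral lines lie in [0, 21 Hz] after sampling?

fs/2 = 21 Hz.
174 Hz mod fs = 6 Hz.
6 Hz ≤ fs/2 = 21 Hz, appears at 6 Hz.
18 Hz ≤ fs/2 = 21 Hz, passes unchanged.
112 Hz mod fs = 28 Hz.
28 Hz > fs/2 = 21 Hz, folds to fs − 28 Hz = 14 Hz.
14 Hz ≤ fs/2 = 21 Hz, passes unchanged.
98 Hz mod fs = 14 Hz.
14 Hz ≤ fs/2 = 21 Hz, appears at 14 Hz.
Distinct values: {6 Hz, 14 Hz, 18 Hz} → 3.

3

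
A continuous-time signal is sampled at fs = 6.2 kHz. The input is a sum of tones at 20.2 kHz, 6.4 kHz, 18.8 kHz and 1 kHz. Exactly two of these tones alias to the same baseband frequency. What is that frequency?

0.2 kHz

fs/2 = 3.1 kHz.
20.2 kHz mod fs = 1.6 kHz.
1.6 kHz ≤ fs/2 = 3.1 kHz, appears at 1.6 kHz.
6.4 kHz mod fs = 0.2 kHz.
0.2 kHz ≤ fs/2 = 3.1 kHz, appears at 0.2 kHz.
18.8 kHz mod fs = 0.2 kHz.
0.2 kHz ≤ fs/2 = 3.1 kHz, appears at 0.2 kHz.
1 kHz ≤ fs/2 = 3.1 kHz, passes unchanged.
6.4 kHz and 18.8 kHz both map to 0.2 kHz.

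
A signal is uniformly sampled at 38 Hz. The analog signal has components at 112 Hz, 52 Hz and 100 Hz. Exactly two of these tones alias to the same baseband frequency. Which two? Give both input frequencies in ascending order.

fs/2 = 19 Hz.
112 Hz mod fs = 36 Hz.
36 Hz > fs/2 = 19 Hz, folds to fs − 36 Hz = 2 Hz.
52 Hz mod fs = 14 Hz.
14 Hz ≤ fs/2 = 19 Hz, appears at 14 Hz.
100 Hz mod fs = 24 Hz.
24 Hz > fs/2 = 19 Hz, folds to fs − 24 Hz = 14 Hz.
52 Hz and 100 Hz both map to 14 Hz.

52 Hz, 100 Hz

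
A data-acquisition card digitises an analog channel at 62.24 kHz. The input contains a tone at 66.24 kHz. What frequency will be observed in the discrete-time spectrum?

66.24 kHz mod fs = 4 kHz.
4 kHz ≤ fs/2 = 31.12 kHz, appears at 4 kHz.

4 kHz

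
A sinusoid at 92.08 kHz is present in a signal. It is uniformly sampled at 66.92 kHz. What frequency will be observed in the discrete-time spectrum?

25.16 kHz

92.08 kHz mod fs = 25.16 kHz.
25.16 kHz ≤ fs/2 = 33.46 kHz, appears at 25.16 kHz.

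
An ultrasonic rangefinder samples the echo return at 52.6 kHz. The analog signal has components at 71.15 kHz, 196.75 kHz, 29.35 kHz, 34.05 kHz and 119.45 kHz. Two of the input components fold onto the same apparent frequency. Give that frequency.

18.55 kHz

fs/2 = 26.3 kHz.
71.15 kHz mod fs = 18.55 kHz.
18.55 kHz ≤ fs/2 = 26.3 kHz, appears at 18.55 kHz.
196.75 kHz mod fs = 38.95 kHz.
38.95 kHz > fs/2 = 26.3 kHz, folds to fs − 38.95 kHz = 13.65 kHz.
29.35 kHz > fs/2 = 26.3 kHz, folds to fs − 29.35 kHz = 23.25 kHz.
34.05 kHz > fs/2 = 26.3 kHz, folds to fs − 34.05 kHz = 18.55 kHz.
119.45 kHz mod fs = 14.25 kHz.
14.25 kHz ≤ fs/2 = 26.3 kHz, appears at 14.25 kHz.
34.05 kHz and 71.15 kHz both map to 18.55 kHz.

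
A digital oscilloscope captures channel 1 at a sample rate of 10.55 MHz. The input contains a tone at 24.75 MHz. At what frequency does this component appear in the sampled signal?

24.75 MHz mod fs = 3.65 MHz.
3.65 MHz ≤ fs/2 = 5.275 MHz, appears at 3.65 MHz.

3.65 MHz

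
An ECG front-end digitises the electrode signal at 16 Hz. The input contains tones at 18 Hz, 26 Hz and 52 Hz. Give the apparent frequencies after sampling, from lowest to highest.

2 Hz, 4 Hz, 6 Hz

fs/2 = 8 Hz.
18 Hz mod fs = 2 Hz.
2 Hz ≤ fs/2 = 8 Hz, appears at 2 Hz.
26 Hz mod fs = 10 Hz.
10 Hz > fs/2 = 8 Hz, folds to fs − 10 Hz = 6 Hz.
52 Hz mod fs = 4 Hz.
4 Hz ≤ fs/2 = 8 Hz, appears at 4 Hz.
Distinct values: {2 Hz, 4 Hz, 6 Hz}.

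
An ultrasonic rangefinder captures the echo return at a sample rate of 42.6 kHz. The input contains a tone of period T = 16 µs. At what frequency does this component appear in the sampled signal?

19.9 kHz

T = 16 µs → f = 1/T = 62.5 kHz.
62.5 kHz mod fs = 19.9 kHz.
19.9 kHz ≤ fs/2 = 21.3 kHz, appears at 19.9 kHz.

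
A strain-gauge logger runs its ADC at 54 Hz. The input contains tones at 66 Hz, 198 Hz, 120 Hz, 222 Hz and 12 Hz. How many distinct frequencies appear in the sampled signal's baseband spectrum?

fs/2 = 27 Hz.
66 Hz mod fs = 12 Hz.
12 Hz ≤ fs/2 = 27 Hz, appears at 12 Hz.
198 Hz mod fs = 36 Hz.
36 Hz > fs/2 = 27 Hz, folds to fs − 36 Hz = 18 Hz.
120 Hz mod fs = 12 Hz.
12 Hz ≤ fs/2 = 27 Hz, appears at 12 Hz.
222 Hz mod fs = 6 Hz.
6 Hz ≤ fs/2 = 27 Hz, appears at 6 Hz.
12 Hz ≤ fs/2 = 27 Hz, passes unchanged.
Distinct values: {6 Hz, 12 Hz, 18 Hz} → 3.

3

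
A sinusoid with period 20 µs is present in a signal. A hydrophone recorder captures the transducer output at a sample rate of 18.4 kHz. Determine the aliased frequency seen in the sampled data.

5.2 kHz

T = 20 µs → f = 1/T = 50 kHz.
50 kHz mod fs = 13.2 kHz.
13.2 kHz > fs/2 = 9.2 kHz, folds to fs − 13.2 kHz = 5.2 kHz.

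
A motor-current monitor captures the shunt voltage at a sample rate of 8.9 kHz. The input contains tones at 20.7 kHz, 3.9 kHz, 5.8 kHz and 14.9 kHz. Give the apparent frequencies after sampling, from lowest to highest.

2.9 kHz, 3.1 kHz, 3.9 kHz

fs/2 = 4.45 kHz.
20.7 kHz mod fs = 2.9 kHz.
2.9 kHz ≤ fs/2 = 4.45 kHz, appears at 2.9 kHz.
3.9 kHz ≤ fs/2 = 4.45 kHz, passes unchanged.
5.8 kHz > fs/2 = 4.45 kHz, folds to fs − 5.8 kHz = 3.1 kHz.
14.9 kHz mod fs = 6 kHz.
6 kHz > fs/2 = 4.45 kHz, folds to fs − 6 kHz = 2.9 kHz.
Distinct values: {2.9 kHz, 3.1 kHz, 3.9 kHz}.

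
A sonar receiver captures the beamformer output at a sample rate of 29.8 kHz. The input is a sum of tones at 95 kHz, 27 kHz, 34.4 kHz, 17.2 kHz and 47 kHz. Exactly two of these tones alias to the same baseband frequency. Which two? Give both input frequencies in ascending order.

fs/2 = 14.9 kHz.
95 kHz mod fs = 5.6 kHz.
5.6 kHz ≤ fs/2 = 14.9 kHz, appears at 5.6 kHz.
27 kHz > fs/2 = 14.9 kHz, folds to fs − 27 kHz = 2.8 kHz.
34.4 kHz mod fs = 4.6 kHz.
4.6 kHz ≤ fs/2 = 14.9 kHz, appears at 4.6 kHz.
17.2 kHz > fs/2 = 14.9 kHz, folds to fs − 17.2 kHz = 12.6 kHz.
47 kHz mod fs = 17.2 kHz.
17.2 kHz > fs/2 = 14.9 kHz, folds to fs − 17.2 kHz = 12.6 kHz.
17.2 kHz and 47 kHz both map to 12.6 kHz.

17.2 kHz, 47 kHz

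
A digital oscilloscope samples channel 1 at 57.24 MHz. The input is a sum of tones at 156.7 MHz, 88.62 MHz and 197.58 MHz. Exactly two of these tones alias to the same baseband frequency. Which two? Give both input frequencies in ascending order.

fs/2 = 28.62 MHz.
156.7 MHz mod fs = 42.22 MHz.
42.22 MHz > fs/2 = 28.62 MHz, folds to fs − 42.22 MHz = 15.02 MHz.
88.62 MHz mod fs = 31.38 MHz.
31.38 MHz > fs/2 = 28.62 MHz, folds to fs − 31.38 MHz = 25.86 MHz.
197.58 MHz mod fs = 25.86 MHz.
25.86 MHz ≤ fs/2 = 28.62 MHz, appears at 25.86 MHz.
88.62 MHz and 197.58 MHz both map to 25.86 MHz.

88.62 MHz, 197.58 MHz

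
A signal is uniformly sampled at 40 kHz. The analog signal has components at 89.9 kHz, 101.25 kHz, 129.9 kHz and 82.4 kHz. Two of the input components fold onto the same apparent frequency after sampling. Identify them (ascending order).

fs/2 = 20 kHz.
89.9 kHz mod fs = 9.9 kHz.
9.9 kHz ≤ fs/2 = 20 kHz, appears at 9.9 kHz.
101.25 kHz mod fs = 21.25 kHz.
21.25 kHz > fs/2 = 20 kHz, folds to fs − 21.25 kHz = 18.75 kHz.
129.9 kHz mod fs = 9.9 kHz.
9.9 kHz ≤ fs/2 = 20 kHz, appears at 9.9 kHz.
82.4 kHz mod fs = 2.4 kHz.
2.4 kHz ≤ fs/2 = 20 kHz, appears at 2.4 kHz.
89.9 kHz and 129.9 kHz both map to 9.9 kHz.

89.9 kHz, 129.9 kHz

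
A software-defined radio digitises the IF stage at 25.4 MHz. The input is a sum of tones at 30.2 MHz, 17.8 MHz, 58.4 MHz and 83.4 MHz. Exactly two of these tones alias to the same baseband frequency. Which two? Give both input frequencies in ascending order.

17.8 MHz, 58.4 MHz

fs/2 = 12.7 MHz.
30.2 MHz mod fs = 4.8 MHz.
4.8 MHz ≤ fs/2 = 12.7 MHz, appears at 4.8 MHz.
17.8 MHz > fs/2 = 12.7 MHz, folds to fs − 17.8 MHz = 7.6 MHz.
58.4 MHz mod fs = 7.6 MHz.
7.6 MHz ≤ fs/2 = 12.7 MHz, appears at 7.6 MHz.
83.4 MHz mod fs = 7.2 MHz.
7.2 MHz ≤ fs/2 = 12.7 MHz, appears at 7.2 MHz.
17.8 MHz and 58.4 MHz both map to 7.6 MHz.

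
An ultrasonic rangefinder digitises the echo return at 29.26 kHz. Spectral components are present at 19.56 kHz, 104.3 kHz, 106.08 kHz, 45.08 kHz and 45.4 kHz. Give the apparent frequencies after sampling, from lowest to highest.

fs/2 = 14.63 kHz.
19.56 kHz > fs/2 = 14.63 kHz, folds to fs − 19.56 kHz = 9.7 kHz.
104.3 kHz mod fs = 16.52 kHz.
16.52 kHz > fs/2 = 14.63 kHz, folds to fs − 16.52 kHz = 12.74 kHz.
106.08 kHz mod fs = 18.3 kHz.
18.3 kHz > fs/2 = 14.63 kHz, folds to fs − 18.3 kHz = 10.96 kHz.
45.08 kHz mod fs = 15.82 kHz.
15.82 kHz > fs/2 = 14.63 kHz, folds to fs − 15.82 kHz = 13.44 kHz.
45.4 kHz mod fs = 16.14 kHz.
16.14 kHz > fs/2 = 14.63 kHz, folds to fs − 16.14 kHz = 13.12 kHz.
Distinct values: {9.7 kHz, 10.96 kHz, 12.74 kHz, 13.12 kHz, 13.44 kHz}.

9.7 kHz, 10.96 kHz, 12.74 kHz, 13.12 kHz, 13.44 kHz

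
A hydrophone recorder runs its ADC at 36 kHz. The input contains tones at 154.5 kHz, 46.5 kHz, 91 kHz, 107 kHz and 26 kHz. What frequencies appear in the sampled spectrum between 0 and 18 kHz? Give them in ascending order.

1 kHz, 10 kHz, 10.5 kHz, 17 kHz

fs/2 = 18 kHz.
154.5 kHz mod fs = 10.5 kHz.
10.5 kHz ≤ fs/2 = 18 kHz, appears at 10.5 kHz.
46.5 kHz mod fs = 10.5 kHz.
10.5 kHz ≤ fs/2 = 18 kHz, appears at 10.5 kHz.
91 kHz mod fs = 19 kHz.
19 kHz > fs/2 = 18 kHz, folds to fs − 19 kHz = 17 kHz.
107 kHz mod fs = 35 kHz.
35 kHz > fs/2 = 18 kHz, folds to fs − 35 kHz = 1 kHz.
26 kHz > fs/2 = 18 kHz, folds to fs − 26 kHz = 10 kHz.
Distinct values: {1 kHz, 10 kHz, 10.5 kHz, 17 kHz}.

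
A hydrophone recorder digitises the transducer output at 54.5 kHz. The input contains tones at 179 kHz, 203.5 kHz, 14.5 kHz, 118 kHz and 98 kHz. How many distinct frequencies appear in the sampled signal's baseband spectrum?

4

fs/2 = 27.25 kHz.
179 kHz mod fs = 15.5 kHz.
15.5 kHz ≤ fs/2 = 27.25 kHz, appears at 15.5 kHz.
203.5 kHz mod fs = 40 kHz.
40 kHz > fs/2 = 27.25 kHz, folds to fs − 40 kHz = 14.5 kHz.
14.5 kHz ≤ fs/2 = 27.25 kHz, passes unchanged.
118 kHz mod fs = 9 kHz.
9 kHz ≤ fs/2 = 27.25 kHz, appears at 9 kHz.
98 kHz mod fs = 43.5 kHz.
43.5 kHz > fs/2 = 27.25 kHz, folds to fs − 43.5 kHz = 11 kHz.
Distinct values: {9 kHz, 11 kHz, 14.5 kHz, 15.5 kHz} → 4.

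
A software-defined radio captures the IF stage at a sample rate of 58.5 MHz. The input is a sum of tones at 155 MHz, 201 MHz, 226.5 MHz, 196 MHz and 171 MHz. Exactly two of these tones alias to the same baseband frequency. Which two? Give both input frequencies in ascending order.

155 MHz, 196 MHz

fs/2 = 29.25 MHz.
155 MHz mod fs = 38 MHz.
38 MHz > fs/2 = 29.25 MHz, folds to fs − 38 MHz = 20.5 MHz.
201 MHz mod fs = 25.5 MHz.
25.5 MHz ≤ fs/2 = 29.25 MHz, appears at 25.5 MHz.
226.5 MHz mod fs = 51 MHz.
51 MHz > fs/2 = 29.25 MHz, folds to fs − 51 MHz = 7.5 MHz.
196 MHz mod fs = 20.5 MHz.
20.5 MHz ≤ fs/2 = 29.25 MHz, appears at 20.5 MHz.
171 MHz mod fs = 54 MHz.
54 MHz > fs/2 = 29.25 MHz, folds to fs − 54 MHz = 4.5 MHz.
155 MHz and 196 MHz both map to 20.5 MHz.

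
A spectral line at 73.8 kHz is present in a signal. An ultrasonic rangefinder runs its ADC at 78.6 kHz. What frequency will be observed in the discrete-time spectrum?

4.8 kHz

73.8 kHz > fs/2 = 39.3 kHz, folds to fs − 73.8 kHz = 4.8 kHz.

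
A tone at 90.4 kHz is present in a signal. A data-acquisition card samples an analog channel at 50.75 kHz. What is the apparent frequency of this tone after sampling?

11.1 kHz

90.4 kHz mod fs = 39.65 kHz.
39.65 kHz > fs/2 = 25.375 kHz, folds to fs − 39.65 kHz = 11.1 kHz.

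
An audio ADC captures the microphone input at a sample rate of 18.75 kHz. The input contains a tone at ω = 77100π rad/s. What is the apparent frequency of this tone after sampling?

1.05 kHz

ω = 77100π rad/s → f = ω/(2π) = 38550 Hz = 38.55 kHz.
38.55 kHz mod fs = 1.05 kHz.
1.05 kHz ≤ fs/2 = 9.375 kHz, appears at 1.05 kHz.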